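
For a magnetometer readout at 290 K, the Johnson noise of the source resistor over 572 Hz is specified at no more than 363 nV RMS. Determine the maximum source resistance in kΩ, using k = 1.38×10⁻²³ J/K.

Johnson–Nyquist: V_n = √(4kTRB) ⇒ R = V_n² / (4kTB)
4kTB = 4 × 1.38×10⁻²³ × 290 × 5.72×10² = 9.16×10⁻¹⁸
R = (3.63×10⁻⁷)² / 9.16×10⁻¹⁸ = 1.44×10⁴ Ω = 14.4 kΩ

14.4 kΩ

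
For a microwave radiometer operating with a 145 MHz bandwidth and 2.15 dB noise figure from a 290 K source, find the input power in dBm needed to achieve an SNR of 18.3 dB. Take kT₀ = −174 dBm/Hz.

−71.9 dBm

Sensitivity = −174 + 10 log₁₀(B) + NF + SNR_min
= −174 + 81.61 + 2.15 + 18.3
= −71.94 dBm → −71.9 dBm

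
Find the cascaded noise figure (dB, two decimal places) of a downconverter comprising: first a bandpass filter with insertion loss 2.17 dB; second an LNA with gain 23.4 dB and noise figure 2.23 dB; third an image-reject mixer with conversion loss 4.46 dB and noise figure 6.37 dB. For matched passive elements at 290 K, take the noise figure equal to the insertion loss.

4.44 dB

Convert to linear (a loss of L dB is a gain of −L dB): F_i = 10^(NF_i/10), G_i = 10^(G_i,dB/10)
  Stage 1: F_1 = 10^(2.17/10) = 1.648, G_1 = 10^(−2.17/10) = 0.6067
  Stage 2: F_2 = 10^(2.23/10) = 1.671, G_2 = 10^(23.4/10) = 218.8
  Stage 3: F_3 = 10^(6.37/10) = 4.335, G_3 = 10^(−4.46/10) = 0.3581
Friis cascade:
  F = 1.648 + (1.671 − 1)/0.6067 + (4.335 − 1)/132.7 = 2.779
NF = 10 log₁₀(2.779) = 4.44 dB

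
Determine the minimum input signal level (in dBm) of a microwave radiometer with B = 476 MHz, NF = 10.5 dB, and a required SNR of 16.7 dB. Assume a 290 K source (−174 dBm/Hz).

Sensitivity = −174 + 10 log₁₀(B) + NF + SNR_min
= −174 + 86.78 + 10.5 + 16.7
= −60.02 dBm → −60.0 dBm

−60.0 dBm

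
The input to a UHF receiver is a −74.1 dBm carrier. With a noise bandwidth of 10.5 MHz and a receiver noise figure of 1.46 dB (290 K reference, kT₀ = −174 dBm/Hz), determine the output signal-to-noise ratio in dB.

Noise floor: N = −174 + 10 log₁₀(B) + NF
10 log₁₀(1.05×10⁷) = 70.21 dB
N = −174 + 70.21 + 1.46 = −102.33 dBm
SNR = P_sig − N = −74.1 − (−102.33) = 28.23 dB → 28.2 dB

28.2 dB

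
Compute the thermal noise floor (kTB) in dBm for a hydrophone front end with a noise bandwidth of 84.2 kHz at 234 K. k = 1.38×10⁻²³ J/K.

P_n = kTB = 1.38×10⁻²³ × 234 × 8.42×10⁴ = 2.72×10⁻¹⁶ W
In dBm: 10 log₁₀(2.72×10⁻¹⁶ / 10⁻³) = −125.7 dBm

−125.7 dBm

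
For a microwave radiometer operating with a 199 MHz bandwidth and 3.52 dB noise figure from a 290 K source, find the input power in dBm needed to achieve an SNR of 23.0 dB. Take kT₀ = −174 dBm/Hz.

−64.5 dBm

Sensitivity = −174 + 10 log₁₀(B) + NF + SNR_min
= −174 + 82.99 + 3.52 + 23.0
= −64.49 dBm → −64.5 dBm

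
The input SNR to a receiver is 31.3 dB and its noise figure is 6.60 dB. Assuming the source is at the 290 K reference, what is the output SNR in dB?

By definition F = SNR_in/SNR_out, so in dB: SNR_out = SNR_in − NF
SNR_out = 31.3 − 6.60 = 24.70 dB

24.70 dB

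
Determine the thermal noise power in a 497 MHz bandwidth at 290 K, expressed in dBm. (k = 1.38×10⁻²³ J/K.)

−87.0 dBm

P_n = kTB = 1.38×10⁻²³ × 290 × 4.97×10⁸ = 1.99×10⁻¹² W
In dBm: 10 log₁₀(1.99×10⁻¹² / 10⁻³) = −87.0 dBm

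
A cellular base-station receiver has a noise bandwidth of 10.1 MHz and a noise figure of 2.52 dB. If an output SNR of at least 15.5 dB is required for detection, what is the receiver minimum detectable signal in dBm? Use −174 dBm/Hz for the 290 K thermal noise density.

Sensitivity = −174 + 10 log₁₀(B) + NF + SNR_min
= −174 + 70.04 + 2.52 + 15.5
= −85.94 dBm → −85.9 dBm

−85.9 dBm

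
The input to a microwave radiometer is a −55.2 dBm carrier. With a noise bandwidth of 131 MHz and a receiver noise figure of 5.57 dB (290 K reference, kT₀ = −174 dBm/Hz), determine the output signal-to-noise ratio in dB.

32.1 dB

Noise floor: N = −174 + 10 log₁₀(B) + NF
10 log₁₀(1.31×10⁸) = 81.17 dB
N = −174 + 81.17 + 5.57 = −87.26 dBm
SNR = P_sig − N = −55.2 − (−87.26) = 32.06 dB → 32.1 dB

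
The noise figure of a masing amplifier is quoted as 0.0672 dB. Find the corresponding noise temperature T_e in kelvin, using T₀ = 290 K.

F = 10^(0.0672/10) = 1.01559
T_e = (F − 1)·T₀ = (1.01559 − 1) × 290 = 4.52 K

4.52 K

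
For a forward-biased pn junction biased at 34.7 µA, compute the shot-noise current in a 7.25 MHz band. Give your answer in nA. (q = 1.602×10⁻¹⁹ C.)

I_n = √(2qI·B)
2qI·B = 2 × 1.602×10⁻¹⁹ × 3.47×10⁻⁵ × 7.25×10⁶ = 8.06×10⁻¹⁷ A²
I_n = √(8.06×10⁻¹⁷) = 8.98×10⁻⁹ A = 8.98 nA

8.98 nA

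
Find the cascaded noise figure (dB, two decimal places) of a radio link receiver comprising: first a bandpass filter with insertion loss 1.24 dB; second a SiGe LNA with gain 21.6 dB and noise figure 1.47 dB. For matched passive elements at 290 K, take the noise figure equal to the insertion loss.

Convert to linear (a loss of L dB is a gain of −L dB): F_i = 10^(NF_i/10), G_i = 10^(G_i,dB/10)
  Stage 1: F_1 = 10^(1.24/10) = 1.330, G_1 = 10^(−1.24/10) = 0.7516
  Stage 2: F_2 = 10^(1.47/10) = 1.403, G_2 = 10^(21.6/10) = 144.5
Friis cascade:
  F = 1.330 + (1.403 − 1)/0.7516 = 1.866
NF = 10 log₁₀(1.866) = 2.71 dB

2.71 dB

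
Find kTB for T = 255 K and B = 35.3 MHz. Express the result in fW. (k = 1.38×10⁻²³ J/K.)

124 fW

P_n = kTB = 1.38×10⁻²³ × 255 × 3.53×10⁷ = 1.24×10⁻¹³ W = 124 fW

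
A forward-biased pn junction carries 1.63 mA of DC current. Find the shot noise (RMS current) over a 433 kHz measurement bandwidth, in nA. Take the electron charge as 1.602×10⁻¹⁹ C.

15.0 nA

I_n = √(2qI·B)
2qI·B = 2 × 1.602×10⁻¹⁹ × 1.63×10⁻³ × 4.33×10⁵ = 2.26×10⁻¹⁶ A²
I_n = √(2.26×10⁻¹⁶) = 1.50×10⁻⁸ A = 15.0 nA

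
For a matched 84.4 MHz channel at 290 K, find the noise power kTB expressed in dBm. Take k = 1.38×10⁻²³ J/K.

−94.7 dBm

P_n = kTB = 1.38×10⁻²³ × 290 × 8.44×10⁷ = 3.38×10⁻¹³ W
In dBm: 10 log₁₀(3.38×10⁻¹³ / 10⁻³) = −94.7 dBm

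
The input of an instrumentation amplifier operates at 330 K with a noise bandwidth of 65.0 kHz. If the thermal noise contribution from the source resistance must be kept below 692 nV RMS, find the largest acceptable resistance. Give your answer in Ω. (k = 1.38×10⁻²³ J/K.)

Johnson–Nyquist: V_n = √(4kTRB) ⇒ R = V_n² / (4kTB)
4kTB = 4 × 1.38×10⁻²³ × 330 × 6.50×10⁴ = 1.18×10⁻¹⁵
R = (6.92×10⁻⁷)² / 1.18×10⁻¹⁵ = 4.04×10² Ω = 404 Ω

404 Ω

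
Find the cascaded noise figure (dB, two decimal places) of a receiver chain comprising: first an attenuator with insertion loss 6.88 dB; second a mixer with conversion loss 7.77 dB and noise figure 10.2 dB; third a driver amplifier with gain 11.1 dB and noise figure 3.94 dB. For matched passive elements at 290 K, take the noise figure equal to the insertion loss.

Convert to linear (a loss of L dB is a gain of −L dB): F_i = 10^(NF_i/10), G_i = 10^(G_i,dB/10)
  Stage 1: F_1 = 10^(6.88/10) = 4.875, G_1 = 10^(−6.88/10) = 0.2051
  Stage 2: F_2 = 10^(10.2/10) = 10.47, G_2 = 10^(−7.77/10) = 0.1671
  Stage 3: F_3 = 10^(3.94/10) = 2.477, G_3 = 10^(11.1/10) = 12.88
Friis cascade:
  F = 4.875 + (10.47 − 1)/0.2051 + (2.477 − 1)/0.03428 = 94.15
NF = 10 log₁₀(94.15) = 19.74 dB

19.74 dB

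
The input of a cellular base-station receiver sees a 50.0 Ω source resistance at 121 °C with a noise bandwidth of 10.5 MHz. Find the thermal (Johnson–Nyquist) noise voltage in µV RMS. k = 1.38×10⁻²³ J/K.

T = 121 °C + 273.15 = 394.15 K
V_n = √(4kTRB)
4kTRB = 4 × 1.38×10⁻²³ × 394.15 × 5.00×10¹ × 1.05×10⁷ = 1.14×10⁻¹¹ V²
V_n = √(1.14×10⁻¹¹) = 3.38×10⁻⁶ V = 3.38 µV

3.38 µV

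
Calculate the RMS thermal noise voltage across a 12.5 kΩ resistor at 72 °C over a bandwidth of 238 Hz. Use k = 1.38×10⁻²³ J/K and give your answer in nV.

238 nV

T = 72 °C + 273.15 = 345.15 K
V_n = √(4kTRB)
4kTRB = 4 × 1.38×10⁻²³ × 345.15 × 1.25×10⁴ × 2.38×10² = 5.67×10⁻¹⁴ V²
V_n = √(5.67×10⁻¹⁴) = 2.38×10⁻⁷ V = 238 nV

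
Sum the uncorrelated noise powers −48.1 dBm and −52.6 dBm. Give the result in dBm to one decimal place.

Convert to linear, add, convert back:
P₁ = 1.55×10⁻⁸ W, P₂ = 5.50×10⁻⁹ W
P_tot = 2.10×10⁻⁸ W → 10 log₁₀(P_tot / 10⁻³) = −46.8 dBm

−46.8 dBm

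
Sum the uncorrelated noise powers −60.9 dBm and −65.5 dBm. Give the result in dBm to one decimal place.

Convert to linear, add, convert back:
P₁ = 8.13×10⁻¹⁰ W, P₂ = 2.82×10⁻¹⁰ W
P_tot = 1.09×10⁻⁹ W → 10 log₁₀(P_tot / 10⁻³) = −59.6 dBm

−59.6 dBm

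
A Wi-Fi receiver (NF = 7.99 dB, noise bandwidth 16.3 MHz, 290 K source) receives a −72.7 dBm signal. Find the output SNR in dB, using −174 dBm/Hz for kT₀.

Noise floor: N = −174 + 10 log₁₀(B) + NF
10 log₁₀(1.63×10⁷) = 72.12 dB
N = −174 + 72.12 + 7.99 = −93.89 dBm
SNR = P_sig − N = −72.7 − (−93.89) = 21.19 dB → 21.2 dB

21.2 dB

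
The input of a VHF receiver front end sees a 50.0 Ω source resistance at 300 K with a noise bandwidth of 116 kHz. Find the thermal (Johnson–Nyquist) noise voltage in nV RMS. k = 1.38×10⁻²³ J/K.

310 nV

V_n = √(4kTRB)
4kTRB = 4 × 1.38×10⁻²³ × 300 × 5.00×10¹ × 1.16×10⁵ = 9.60×10⁻¹⁴ V²
V_n = √(9.60×10⁻¹⁴) = 3.10×10⁻⁷ V = 310 nV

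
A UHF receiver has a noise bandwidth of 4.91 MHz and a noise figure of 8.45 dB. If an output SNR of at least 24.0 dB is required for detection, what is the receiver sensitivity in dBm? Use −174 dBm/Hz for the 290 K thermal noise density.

Sensitivity = −174 + 10 log₁₀(B) + NF + SNR_min
= −174 + 66.91 + 8.45 + 24.0
= −74.64 dBm → −74.6 dBm

−74.6 dBm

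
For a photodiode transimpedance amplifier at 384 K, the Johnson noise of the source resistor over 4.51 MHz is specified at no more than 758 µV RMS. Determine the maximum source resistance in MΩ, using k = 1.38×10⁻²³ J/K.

Johnson–Nyquist: V_n = √(4kTRB) ⇒ R = V_n² / (4kTB)
4kTB = 4 × 1.38×10⁻²³ × 384 × 4.51×10⁶ = 9.56×10⁻¹⁴
R = (7.58×10⁻⁴)² / 9.56×10⁻¹⁴ = 6.01×10⁶ Ω = 6.01 MΩ

6.01 MΩ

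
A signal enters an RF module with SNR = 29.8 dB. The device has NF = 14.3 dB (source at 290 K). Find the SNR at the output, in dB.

By definition F = SNR_in/SNR_out, so in dB: SNR_out = SNR_in − NF
SNR_out = 29.8 − 14.3 = 15.5 dB

15.5 dB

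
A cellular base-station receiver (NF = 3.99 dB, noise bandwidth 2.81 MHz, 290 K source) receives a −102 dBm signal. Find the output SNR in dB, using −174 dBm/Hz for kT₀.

3.5 dB

Noise floor: N = −174 + 10 log₁₀(B) + NF
10 log₁₀(2.81×10⁶) = 64.49 dB
N = −174 + 64.49 + 3.99 = −105.52 dBm
SNR = P_sig − N = −102 − (−105.52) = 3.52 dB → 3.5 dB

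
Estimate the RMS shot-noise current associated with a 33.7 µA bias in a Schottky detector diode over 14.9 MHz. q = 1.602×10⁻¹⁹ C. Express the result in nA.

I_n = √(2qI·B)
2qI·B = 2 × 1.602×10⁻¹⁹ × 3.37×10⁻⁵ × 1.49×10⁷ = 1.61×10⁻¹⁶ A²
I_n = √(1.61×10⁻¹⁶) = 1.27×10⁻⁸ A = 12.7 nA

12.7 nA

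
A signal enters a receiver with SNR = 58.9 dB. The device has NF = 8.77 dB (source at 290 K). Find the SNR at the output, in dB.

By definition F = SNR_in/SNR_out, so in dB: SNR_out = SNR_in − NF
SNR_out = 58.9 − 8.77 = 50.13 dB

50.13 dB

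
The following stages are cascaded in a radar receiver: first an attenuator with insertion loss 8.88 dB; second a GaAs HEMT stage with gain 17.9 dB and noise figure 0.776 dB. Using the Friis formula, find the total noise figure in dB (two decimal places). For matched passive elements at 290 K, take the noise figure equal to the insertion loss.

9.66 dB

Convert to linear (a loss of L dB is a gain of −L dB): F_i = 10^(NF_i/10), G_i = 10^(G_i,dB/10)
  Stage 1: F_1 = 10^(8.88/10) = 7.727, G_1 = 10^(−8.88/10) = 0.1294
  Stage 2: F_2 = 10^(0.776/10) = 1.196, G_2 = 10^(17.9/10) = 61.66
Friis cascade:
  F = 7.727 + (1.196 − 1)/0.1294 = 9.238
NF = 10 log₁₀(9.238) = 9.66 dB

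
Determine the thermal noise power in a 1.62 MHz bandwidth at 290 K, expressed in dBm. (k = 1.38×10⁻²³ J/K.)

−111.9 dBm

P_n = kTB = 1.38×10⁻²³ × 290 × 1.62×10⁶ = 6.48×10⁻¹⁵ W
In dBm: 10 log₁₀(6.48×10⁻¹⁵ / 10⁻³) = −111.9 dBm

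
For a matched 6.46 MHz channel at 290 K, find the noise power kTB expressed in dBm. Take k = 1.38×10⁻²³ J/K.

P_n = kTB = 1.38×10⁻²³ × 290 × 6.46×10⁶ = 2.59×10⁻¹⁴ W
In dBm: 10 log₁₀(2.59×10⁻¹⁴ / 10⁻³) = −105.9 dBm

−105.9 dBm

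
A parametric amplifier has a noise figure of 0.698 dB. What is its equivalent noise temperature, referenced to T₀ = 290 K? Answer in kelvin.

50.6 K

F = 10^(0.698/10) = 1.17436
T_e = (F − 1)·T₀ = (1.17436 − 1) × 290 = 50.6 K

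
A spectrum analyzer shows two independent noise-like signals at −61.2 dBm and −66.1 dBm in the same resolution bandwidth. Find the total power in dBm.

−60.0 dBm

Convert to linear, add, convert back:
P₁ = 7.59×10⁻¹⁰ W, P₂ = 2.45×10⁻¹⁰ W
P_tot = 1.00×10⁻⁹ W → 10 log₁₀(P_tot / 10⁻³) = −60.0 dBm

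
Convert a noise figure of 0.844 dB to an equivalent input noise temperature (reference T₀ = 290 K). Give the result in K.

62.2 K

F = 10^(0.844/10) = 1.21451
T_e = (F − 1)·T₀ = (1.21451 − 1) × 290 = 62.2 K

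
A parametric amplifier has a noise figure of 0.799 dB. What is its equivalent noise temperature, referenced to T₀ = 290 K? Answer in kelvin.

58.6 K

F = 10^(0.799/10) = 1.20199
T_e = (F − 1)·T₀ = (1.20199 − 1) × 290 = 58.6 K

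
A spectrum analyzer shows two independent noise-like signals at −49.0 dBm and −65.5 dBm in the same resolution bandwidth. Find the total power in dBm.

Convert to linear, add, convert back:
P₁ = 1.26×10⁻⁸ W, P₂ = 2.82×10⁻¹⁰ W
P_tot = 1.29×10⁻⁸ W → 10 log₁₀(P_tot / 10⁻³) = −48.9 dBm

−48.9 dBm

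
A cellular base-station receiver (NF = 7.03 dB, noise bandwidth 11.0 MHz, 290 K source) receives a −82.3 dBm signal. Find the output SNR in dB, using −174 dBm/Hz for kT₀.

14.3 dB

Noise floor: N = −174 + 10 log₁₀(B) + NF
10 log₁₀(1.10×10⁷) = 70.41 dB
N = −174 + 70.41 + 7.03 = −96.56 dBm
SNR = P_sig − N = −82.3 − (−96.56) = 14.26 dB → 14.3 dB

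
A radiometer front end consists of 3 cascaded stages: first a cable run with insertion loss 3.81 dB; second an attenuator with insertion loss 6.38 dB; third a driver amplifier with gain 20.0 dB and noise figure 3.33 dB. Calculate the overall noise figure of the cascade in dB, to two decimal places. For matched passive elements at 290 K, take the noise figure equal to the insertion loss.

Convert to linear (a loss of L dB is a gain of −L dB): F_i = 10^(NF_i/10), G_i = 10^(G_i,dB/10)
  Stage 1: F_1 = 10^(3.81/10) = 2.404, G_1 = 10^(−3.81/10) = 0.4159
  Stage 2: F_2 = 10^(6.38/10) = 4.345, G_2 = 10^(−6.38/10) = 0.2301
  Stage 3: F_3 = 10^(3.33/10) = 2.153, G_3 = 10^(20.0/10) = 100.0
Friis cascade:
  F = 2.404 + (4.345 − 1)/0.4159 + (2.153 − 1)/0.09572 = 22.49
NF = 10 log₁₀(22.49) = 13.52 dB

13.52 dB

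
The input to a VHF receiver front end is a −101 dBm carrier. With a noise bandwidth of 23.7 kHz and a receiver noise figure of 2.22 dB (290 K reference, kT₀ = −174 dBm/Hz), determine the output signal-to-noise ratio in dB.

Noise floor: N = −174 + 10 log₁₀(B) + NF
10 log₁₀(2.37×10⁴) = 43.75 dB
N = −174 + 43.75 + 2.22 = −128.03 dBm
SNR = P_sig − N = −101 − (−128.03) = 27.03 dB → 27.0 dB

27.0 dB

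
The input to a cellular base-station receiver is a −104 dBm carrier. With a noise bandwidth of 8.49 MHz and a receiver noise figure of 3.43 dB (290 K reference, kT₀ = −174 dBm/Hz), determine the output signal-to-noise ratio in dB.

−2.7 dB

Noise floor: N = −174 + 10 log₁₀(B) + NF
10 log₁₀(8.49×10⁶) = 69.29 dB
N = −174 + 69.29 + 3.43 = −101.28 dBm
SNR = P_sig − N = −104 − (−101.28) = −2.72 dB → −2.7 dB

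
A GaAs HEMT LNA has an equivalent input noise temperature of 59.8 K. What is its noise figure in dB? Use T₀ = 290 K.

F = 1 + T_e/T₀ = 1 + 59.8/290 = 1.20621
NF = 10 log₁₀(1.20621) = 0.814 dB

0.814 dB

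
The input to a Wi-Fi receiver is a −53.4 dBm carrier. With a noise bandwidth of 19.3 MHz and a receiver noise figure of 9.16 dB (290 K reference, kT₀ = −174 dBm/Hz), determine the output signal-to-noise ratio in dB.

38.6 dB

Noise floor: N = −174 + 10 log₁₀(B) + NF
10 log₁₀(1.93×10⁷) = 72.86 dB
N = −174 + 72.86 + 9.16 = −91.98 dBm
SNR = P_sig − N = −53.4 − (−91.98) = 38.58 dB → 38.6 dB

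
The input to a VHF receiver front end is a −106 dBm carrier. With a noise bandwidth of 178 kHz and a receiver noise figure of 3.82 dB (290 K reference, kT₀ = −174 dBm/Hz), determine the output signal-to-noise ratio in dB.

Noise floor: N = −174 + 10 log₁₀(B) + NF
10 log₁₀(1.78×10⁵) = 52.5 dB
N = −174 + 52.5 + 3.82 = −117.68 dBm
SNR = P_sig − N = −106 − (−117.68) = 11.68 dB → 11.7 dB

11.7 dB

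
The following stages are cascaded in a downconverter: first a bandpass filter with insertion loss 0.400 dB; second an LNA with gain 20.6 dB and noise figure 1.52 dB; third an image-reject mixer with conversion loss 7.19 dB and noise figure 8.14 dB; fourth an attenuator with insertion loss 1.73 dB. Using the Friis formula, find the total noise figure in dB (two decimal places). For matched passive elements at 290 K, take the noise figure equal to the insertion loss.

2.13 dB

Convert to linear (a loss of L dB is a gain of −L dB): F_i = 10^(NF_i/10), G_i = 10^(G_i,dB/10)
  Stage 1: F_1 = 10^(0.400/10) = 1.096, G_1 = 10^(−0.400/10) = 0.9120
  Stage 2: F_2 = 10^(1.52/10) = 1.419, G_2 = 10^(20.6/10) = 114.8
  Stage 3: F_3 = 10^(8.14/10) = 6.516, G_3 = 10^(−7.19/10) = 0.1910
  Stage 4: F_4 = 10^(1.73/10) = 1.489, G_4 = 10^(−1.73/10) = 0.6714
Friis cascade:
  F = 1.096 + (1.419 − 1)/0.9120 + (6.516 − 1)/104.7 + (1.489 − 1)/20.00 = 1.633
NF = 10 log₁₀(1.633) = 2.13 dB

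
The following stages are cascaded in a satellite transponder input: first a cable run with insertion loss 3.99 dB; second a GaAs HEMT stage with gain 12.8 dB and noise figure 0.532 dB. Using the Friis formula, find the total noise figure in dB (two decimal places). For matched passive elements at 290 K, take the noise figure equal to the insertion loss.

4.52 dB

Convert to linear (a loss of L dB is a gain of −L dB): F_i = 10^(NF_i/10), G_i = 10^(G_i,dB/10)
  Stage 1: F_1 = 10^(3.99/10) = 2.506, G_1 = 10^(−3.99/10) = 0.3990
  Stage 2: F_2 = 10^(0.532/10) = 1.130, G_2 = 10^(12.8/10) = 19.05
Friis cascade:
  F = 2.506 + (1.130 − 1)/0.3990 = 2.833
NF = 10 log₁₀(2.833) = 4.52 dB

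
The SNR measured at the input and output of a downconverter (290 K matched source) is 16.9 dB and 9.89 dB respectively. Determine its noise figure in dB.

NF (dB) = SNR_in(dB) − SNR_out(dB) when the source is at T₀
NF = 16.9 − 9.89 = 7.01 dB

7.01 dB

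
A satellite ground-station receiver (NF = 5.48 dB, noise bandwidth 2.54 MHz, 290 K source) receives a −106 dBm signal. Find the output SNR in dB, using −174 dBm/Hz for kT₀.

−1.5 dB

Noise floor: N = −174 + 10 log₁₀(B) + NF
10 log₁₀(2.54×10⁶) = 64.05 dB
N = −174 + 64.05 + 5.48 = −104.47 dBm
SNR = P_sig − N = −106 − (−104.47) = −1.53 dB → −1.5 dB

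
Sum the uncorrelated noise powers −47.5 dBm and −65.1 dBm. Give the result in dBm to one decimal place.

Convert to linear, add, convert back:
P₁ = 1.78×10⁻⁸ W, P₂ = 3.09×10⁻¹⁰ W
P_tot = 1.81×10⁻⁸ W → 10 log₁₀(P_tot / 10⁻³) = −47.4 dBm

−47.4 dBm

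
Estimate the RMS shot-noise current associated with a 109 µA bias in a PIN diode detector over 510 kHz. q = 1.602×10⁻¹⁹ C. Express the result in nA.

4.22 nA

I_n = √(2qI·B)
2qI·B = 2 × 1.602×10⁻¹⁹ × 1.09×10⁻⁴ × 5.10×10⁵ = 1.78×10⁻¹⁷ A²
I_n = √(1.78×10⁻¹⁷) = 4.22×10⁻⁹ A = 4.22 nA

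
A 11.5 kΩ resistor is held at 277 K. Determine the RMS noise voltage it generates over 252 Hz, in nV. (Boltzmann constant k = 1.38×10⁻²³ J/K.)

V_n = √(4kTRB)
4kTRB = 4 × 1.38×10⁻²³ × 277 × 1.15×10⁴ × 2.52×10² = 4.43×10⁻¹⁴ V²
V_n = √(4.43×10⁻¹⁴) = 2.11×10⁻⁷ V = 211 nV

211 nV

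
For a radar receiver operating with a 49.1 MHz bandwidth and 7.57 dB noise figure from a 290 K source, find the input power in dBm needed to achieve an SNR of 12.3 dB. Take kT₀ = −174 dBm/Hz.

−77.2 dBm

Sensitivity = −174 + 10 log₁₀(B) + NF + SNR_min
= −174 + 76.91 + 7.57 + 12.3
= −77.22 dBm → −77.2 dBm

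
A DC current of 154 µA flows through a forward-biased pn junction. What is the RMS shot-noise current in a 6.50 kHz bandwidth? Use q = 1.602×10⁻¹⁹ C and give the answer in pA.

I_n = √(2qI·B)
2qI·B = 2 × 1.602×10⁻¹⁹ × 1.54×10⁻⁴ × 6.50×10³ = 3.21×10⁻¹⁹ A²
I_n = √(3.21×10⁻¹⁹) = 5.66×10⁻¹⁰ A = 566 pA

566 pA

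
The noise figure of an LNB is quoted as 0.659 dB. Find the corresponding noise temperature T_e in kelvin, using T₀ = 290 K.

F = 10^(0.659/10) = 1.16386
T_e = (F − 1)·T₀ = (1.16386 − 1) × 290 = 47.5 K

47.5 K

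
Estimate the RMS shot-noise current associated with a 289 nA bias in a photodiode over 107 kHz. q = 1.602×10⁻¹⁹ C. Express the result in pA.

99.5 pA

I_n = √(2qI·B)
2qI·B = 2 × 1.602×10⁻¹⁹ × 2.89×10⁻⁷ × 1.07×10⁵ = 9.91×10⁻²¹ A²
I_n = √(9.91×10⁻²¹) = 9.95×10⁻¹¹ A = 99.5 pA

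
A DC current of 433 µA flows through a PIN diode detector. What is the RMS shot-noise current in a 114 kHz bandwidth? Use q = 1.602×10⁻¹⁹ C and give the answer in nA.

3.98 nA

I_n = √(2qI·B)
2qI·B = 2 × 1.602×10⁻¹⁹ × 4.33×10⁻⁴ × 1.14×10⁵ = 1.58×10⁻¹⁷ A²
I_n = √(1.58×10⁻¹⁷) = 3.98×10⁻⁹ A = 3.98 nA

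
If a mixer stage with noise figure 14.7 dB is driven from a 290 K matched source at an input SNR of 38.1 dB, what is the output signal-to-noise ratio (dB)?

By definition F = SNR_in/SNR_out, so in dB: SNR_out = SNR_in − NF
SNR_out = 38.1 − 14.7 = 23.4 dB

23.4 dB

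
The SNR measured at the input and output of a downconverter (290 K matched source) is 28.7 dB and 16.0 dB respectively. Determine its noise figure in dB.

NF (dB) = SNR_in(dB) − SNR_out(dB) when the source is at T₀
NF = 28.7 − 16.0 = 12.7 dB

12.7 dB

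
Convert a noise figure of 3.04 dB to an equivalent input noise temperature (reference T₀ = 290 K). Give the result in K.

294 K

F = 10^(3.04/10) = 2.01372
T_e = (F − 1)·T₀ = (2.01372 − 1) × 290 = 294 K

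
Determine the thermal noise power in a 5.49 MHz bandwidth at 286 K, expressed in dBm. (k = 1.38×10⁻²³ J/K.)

P_n = kTB = 1.38×10⁻²³ × 286 × 5.49×10⁶ = 2.17×10⁻¹⁴ W
In dBm: 10 log₁₀(2.17×10⁻¹⁴ / 10⁻³) = −106.6 dBm

−106.6 dBm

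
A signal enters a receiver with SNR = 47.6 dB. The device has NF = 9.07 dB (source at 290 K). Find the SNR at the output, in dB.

By definition F = SNR_in/SNR_out, so in dB: SNR_out = SNR_in − NF
SNR_out = 47.6 − 9.07 = 38.53 dB

38.53 dB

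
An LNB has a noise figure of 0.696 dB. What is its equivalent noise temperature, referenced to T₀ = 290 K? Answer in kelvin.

50.4 K

F = 10^(0.696/10) = 1.17382
T_e = (F − 1)·T₀ = (1.17382 − 1) × 290 = 50.4 K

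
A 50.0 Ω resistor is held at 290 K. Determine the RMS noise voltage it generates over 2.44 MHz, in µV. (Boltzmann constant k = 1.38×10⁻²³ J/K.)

V_n = √(4kTRB)
4kTRB = 4 × 1.38×10⁻²³ × 290 × 5.00×10¹ × 2.44×10⁶ = 1.95×10⁻¹² V²
V_n = √(1.95×10⁻¹²) = 1.40×10⁻⁶ V = 1.40 µV

1.40 µV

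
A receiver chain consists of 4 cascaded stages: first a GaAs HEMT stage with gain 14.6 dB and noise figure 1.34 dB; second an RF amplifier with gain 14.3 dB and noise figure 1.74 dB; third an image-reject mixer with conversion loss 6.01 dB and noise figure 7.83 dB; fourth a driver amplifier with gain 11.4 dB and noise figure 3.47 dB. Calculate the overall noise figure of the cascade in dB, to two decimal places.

Convert to linear (a loss of L dB is a gain of −L dB): F_i = 10^(NF_i/10), G_i = 10^(G_i,dB/10)
  Stage 1: F_1 = 10^(1.34/10) = 1.361, G_1 = 10^(14.6/10) = 28.84
  Stage 2: F_2 = 10^(1.74/10) = 1.493, G_2 = 10^(14.3/10) = 26.92
  Stage 3: F_3 = 10^(7.83/10) = 6.067, G_3 = 10^(−6.01/10) = 0.2506
  Stage 4: F_4 = 10^(3.47/10) = 2.223, G_4 = 10^(11.4/10) = 13.80
Friis cascade:
  F = 1.361 + (1.493 − 1)/28.84 + (6.067 − 1)/776.2 + (2.223 − 1)/194.5 = 1.391
NF = 10 log₁₀(1.391) = 1.43 dB

1.43 dB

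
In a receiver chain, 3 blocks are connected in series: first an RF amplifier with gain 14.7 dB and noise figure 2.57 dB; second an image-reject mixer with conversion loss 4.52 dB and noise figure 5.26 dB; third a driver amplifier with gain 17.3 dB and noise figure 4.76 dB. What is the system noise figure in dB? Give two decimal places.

3.18 dB

Convert to linear (a loss of L dB is a gain of −L dB): F_i = 10^(NF_i/10), G_i = 10^(G_i,dB/10)
  Stage 1: F_1 = 10^(2.57/10) = 1.807, G_1 = 10^(14.7/10) = 29.51
  Stage 2: F_2 = 10^(5.26/10) = 3.357, G_2 = 10^(−4.52/10) = 0.3532
  Stage 3: F_3 = 10^(4.76/10) = 2.992, G_3 = 10^(17.3/10) = 53.70
Friis cascade:
  F = 1.807 + (3.357 − 1)/29.51 + (2.992 − 1)/10.42 = 2.078
NF = 10 log₁₀(2.078) = 3.18 dB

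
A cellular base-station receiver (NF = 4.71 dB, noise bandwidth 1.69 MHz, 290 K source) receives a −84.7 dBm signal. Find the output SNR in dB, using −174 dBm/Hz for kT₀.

22.3 dB

Noise floor: N = −174 + 10 log₁₀(B) + NF
10 log₁₀(1.69×10⁶) = 62.28 dB
N = −174 + 62.28 + 4.71 = −107.01 dBm
SNR = P_sig − N = −84.7 − (−107.01) = 22.31 dB → 22.3 dB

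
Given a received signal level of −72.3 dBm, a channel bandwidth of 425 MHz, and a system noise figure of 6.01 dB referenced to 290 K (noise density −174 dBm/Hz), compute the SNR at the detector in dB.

9.4 dB

Noise floor: N = −174 + 10 log₁₀(B) + NF
10 log₁₀(4.25×10⁸) = 86.28 dB
N = −174 + 86.28 + 6.01 = −81.71 dBm
SNR = P_sig − N = −72.3 − (−81.71) = 9.41 dB → 9.4 dB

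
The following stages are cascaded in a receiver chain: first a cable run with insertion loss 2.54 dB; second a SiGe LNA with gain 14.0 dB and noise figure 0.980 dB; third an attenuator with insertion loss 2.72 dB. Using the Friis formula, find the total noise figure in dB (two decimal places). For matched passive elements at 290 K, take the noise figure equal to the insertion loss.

3.64 dB

Convert to linear (a loss of L dB is a gain of −L dB): F_i = 10^(NF_i/10), G_i = 10^(G_i,dB/10)
  Stage 1: F_1 = 10^(2.54/10) = 1.795, G_1 = 10^(−2.54/10) = 0.5572
  Stage 2: F_2 = 10^(0.980/10) = 1.253, G_2 = 10^(14.0/10) = 25.12
  Stage 3: F_3 = 10^(2.72/10) = 1.871, G_3 = 10^(−2.72/10) = 0.5346
Friis cascade:
  F = 1.795 + (1.253 − 1)/0.5572 + (1.871 − 1)/14.00 = 2.311
NF = 10 log₁₀(2.311) = 3.64 dB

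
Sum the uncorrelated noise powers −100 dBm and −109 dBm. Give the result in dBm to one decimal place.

Convert to linear, add, convert back:
P₁ = 1.00×10⁻¹³ W, P₂ = 1.26×10⁻¹⁴ W
P_tot = 1.13×10⁻¹³ W → 10 log₁₀(P_tot / 10⁻³) = −99.5 dBm

−99.5 dBm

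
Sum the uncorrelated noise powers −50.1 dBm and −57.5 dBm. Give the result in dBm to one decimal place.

−49.4 dBm

Convert to linear, add, convert back:
P₁ = 9.77×10⁻⁹ W, P₂ = 1.78×10⁻⁹ W
P_tot = 1.16×10⁻⁸ W → 10 log₁₀(P_tot / 10⁻³) = −49.4 dBm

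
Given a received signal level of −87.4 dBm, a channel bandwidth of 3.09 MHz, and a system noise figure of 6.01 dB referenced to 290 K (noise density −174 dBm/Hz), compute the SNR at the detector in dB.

Noise floor: N = −174 + 10 log₁₀(B) + NF
10 log₁₀(3.09×10⁶) = 64.9 dB
N = −174 + 64.9 + 6.01 = −103.09 dBm
SNR = P_sig − N = −87.4 − (−103.09) = 15.69 dB → 15.7 dB

15.7 dB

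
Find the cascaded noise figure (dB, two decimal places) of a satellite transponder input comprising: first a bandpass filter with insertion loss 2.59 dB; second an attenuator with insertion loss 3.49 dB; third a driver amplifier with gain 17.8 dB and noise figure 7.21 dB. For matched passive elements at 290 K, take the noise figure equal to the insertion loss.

13.29 dB

Convert to linear (a loss of L dB is a gain of −L dB): F_i = 10^(NF_i/10), G_i = 10^(G_i,dB/10)
  Stage 1: F_1 = 10^(2.59/10) = 1.816, G_1 = 10^(−2.59/10) = 0.5508
  Stage 2: F_2 = 10^(3.49/10) = 2.234, G_2 = 10^(−3.49/10) = 0.4477
  Stage 3: F_3 = 10^(7.21/10) = 5.260, G_3 = 10^(17.8/10) = 60.26
Friis cascade:
  F = 1.816 + (2.234 − 1)/0.5508 + (5.260 − 1)/0.2466 = 21.33
NF = 10 log₁₀(21.33) = 13.29 dB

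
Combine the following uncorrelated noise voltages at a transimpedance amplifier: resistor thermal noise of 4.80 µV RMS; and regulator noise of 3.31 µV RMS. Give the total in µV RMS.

5.83 µV

Uncorrelated sources add in power (mean-square): V_tot = √(ΣV_i²)
V_tot = √[(4.80×10⁻⁶)² + (3.31×10⁻⁶)²] = 5.83×10⁻⁶ V = 5.83 µV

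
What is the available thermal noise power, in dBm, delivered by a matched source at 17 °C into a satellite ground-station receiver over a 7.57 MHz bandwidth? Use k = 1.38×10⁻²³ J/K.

T = 17 °C + 273.15 = 290.15 K
P_n = kTB = 1.38×10⁻²³ × 290.15 × 7.57×10⁶ = 3.03×10⁻¹⁴ W
In dBm: 10 log₁₀(3.03×10⁻¹⁴ / 10⁻³) = −105.2 dBm

−105.2 dBm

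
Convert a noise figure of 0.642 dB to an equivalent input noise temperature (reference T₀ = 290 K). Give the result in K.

F = 10^(0.642/10) = 1.15931
T_e = (F − 1)·T₀ = (1.15931 − 1) × 290 = 46.2 K

46.2 K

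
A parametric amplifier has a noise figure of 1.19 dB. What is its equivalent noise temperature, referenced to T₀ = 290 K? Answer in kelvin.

91.4 K

F = 10^(1.19/10) = 1.31522
T_e = (F − 1)·T₀ = (1.31522 − 1) × 290 = 91.4 K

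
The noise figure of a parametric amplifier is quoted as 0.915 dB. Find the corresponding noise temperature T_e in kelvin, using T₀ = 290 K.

68.0 K

F = 10^(0.915/10) = 1.23453
T_e = (F − 1)·T₀ = (1.23453 − 1) × 290 = 68.0 K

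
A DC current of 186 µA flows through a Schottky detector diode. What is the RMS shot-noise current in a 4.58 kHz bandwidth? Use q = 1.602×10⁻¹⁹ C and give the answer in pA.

522 pA

I_n = √(2qI·B)
2qI·B = 2 × 1.602×10⁻¹⁹ × 1.86×10⁻⁴ × 4.58×10³ = 2.73×10⁻¹⁹ A²
I_n = √(2.73×10⁻¹⁹) = 5.22×10⁻¹⁰ A = 522 pA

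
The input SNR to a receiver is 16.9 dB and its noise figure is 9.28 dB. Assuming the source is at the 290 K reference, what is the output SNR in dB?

By definition F = SNR_in/SNR_out, so in dB: SNR_out = SNR_in − NF
SNR_out = 16.9 − 9.28 = 7.62 dB

7.62 dB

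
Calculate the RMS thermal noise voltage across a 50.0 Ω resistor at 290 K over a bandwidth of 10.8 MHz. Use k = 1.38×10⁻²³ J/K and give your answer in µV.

V_n = √(4kTRB)
4kTRB = 4 × 1.38×10⁻²³ × 290 × 5.00×10¹ × 1.08×10⁷ = 8.64×10⁻¹² V²
V_n = √(8.64×10⁻¹²) = 2.94×10⁻⁶ V = 2.94 µV

2.94 µV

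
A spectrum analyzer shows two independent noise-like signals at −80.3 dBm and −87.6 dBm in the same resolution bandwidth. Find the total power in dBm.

−79.6 dBm

Convert to linear, add, convert back:
P₁ = 9.33×10⁻¹² W, P₂ = 1.74×10⁻¹² W
P_tot = 1.11×10⁻¹¹ W → 10 log₁₀(P_tot / 10⁻³) = −79.6 dBm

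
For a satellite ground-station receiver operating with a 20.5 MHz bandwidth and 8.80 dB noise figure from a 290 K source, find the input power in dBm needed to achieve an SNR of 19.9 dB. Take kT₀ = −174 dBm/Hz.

−72.2 dBm

Sensitivity = −174 + 10 log₁₀(B) + NF + SNR_min
= −174 + 73.12 + 8.80 + 19.9
= −72.18 dBm → −72.2 dBm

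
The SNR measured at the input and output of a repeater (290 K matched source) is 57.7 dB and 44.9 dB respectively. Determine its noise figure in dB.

NF (dB) = SNR_in(dB) − SNR_out(dB) when the source is at T₀
NF = 57.7 − 44.9 = 12.8 dB

12.8 dB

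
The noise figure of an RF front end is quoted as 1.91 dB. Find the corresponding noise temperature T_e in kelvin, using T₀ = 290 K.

160 K

F = 10^(1.91/10) = 1.55239
T_e = (F − 1)·T₀ = (1.55239 − 1) × 290 = 160 K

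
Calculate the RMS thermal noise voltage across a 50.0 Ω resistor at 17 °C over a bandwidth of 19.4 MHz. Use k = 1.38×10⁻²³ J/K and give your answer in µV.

T = 17 °C + 273.15 = 290.15 K
V_n = √(4kTRB)
4kTRB = 4 × 1.38×10⁻²³ × 290.15 × 5.00×10¹ × 1.94×10⁷ = 1.55×10⁻¹¹ V²
V_n = √(1.55×10⁻¹¹) = 3.94×10⁻⁶ V = 3.94 µV

3.94 µV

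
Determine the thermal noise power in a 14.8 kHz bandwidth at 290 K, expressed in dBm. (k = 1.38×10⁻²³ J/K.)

P_n = kTB = 1.38×10⁻²³ × 290 × 1.48×10⁴ = 5.92×10⁻¹⁷ W
In dBm: 10 log₁₀(5.92×10⁻¹⁷ / 10⁻³) = −132.3 dBm

−132.3 dBm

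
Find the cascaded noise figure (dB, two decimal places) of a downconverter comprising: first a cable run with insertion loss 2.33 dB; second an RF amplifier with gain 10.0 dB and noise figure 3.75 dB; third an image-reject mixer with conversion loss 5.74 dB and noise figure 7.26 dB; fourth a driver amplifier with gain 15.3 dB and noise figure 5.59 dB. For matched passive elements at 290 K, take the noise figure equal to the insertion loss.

8.11 dB

Convert to linear (a loss of L dB is a gain of −L dB): F_i = 10^(NF_i/10), G_i = 10^(G_i,dB/10)
  Stage 1: F_1 = 10^(2.33/10) = 1.710, G_1 = 10^(−2.33/10) = 0.5848
  Stage 2: F_2 = 10^(3.75/10) = 2.371, G_2 = 10^(10.0/10) = 10.00
  Stage 3: F_3 = 10^(7.26/10) = 5.321, G_3 = 10^(−5.74/10) = 0.2667
  Stage 4: F_4 = 10^(5.59/10) = 3.622, G_4 = 10^(15.3/10) = 33.88
Friis cascade:
  F = 1.710 + (2.371 − 1)/0.5848 + (5.321 − 1)/5.848 + (3.622 − 1)/1.560 = 6.476
NF = 10 log₁₀(6.476) = 8.11 dB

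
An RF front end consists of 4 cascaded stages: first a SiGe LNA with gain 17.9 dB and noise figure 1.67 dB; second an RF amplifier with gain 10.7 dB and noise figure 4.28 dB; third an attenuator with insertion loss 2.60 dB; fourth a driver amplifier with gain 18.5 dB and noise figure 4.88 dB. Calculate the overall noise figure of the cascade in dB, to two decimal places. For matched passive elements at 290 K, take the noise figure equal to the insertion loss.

1.77 dB

Convert to linear (a loss of L dB is a gain of −L dB): F_i = 10^(NF_i/10), G_i = 10^(G_i,dB/10)
  Stage 1: F_1 = 10^(1.67/10) = 1.469, G_1 = 10^(17.9/10) = 61.66
  Stage 2: F_2 = 10^(4.28/10) = 2.679, G_2 = 10^(10.7/10) = 11.75
  Stage 3: F_3 = 10^(2.60/10) = 1.820, G_3 = 10^(−2.60/10) = 0.5495
  Stage 4: F_4 = 10^(4.88/10) = 3.076, G_4 = 10^(18.5/10) = 70.79
Friis cascade:
  F = 1.469 + (2.679 − 1)/61.66 + (1.820 − 1)/724.4 + (3.076 − 1)/398.1 = 1.503
NF = 10 log₁₀(1.503) = 1.77 dB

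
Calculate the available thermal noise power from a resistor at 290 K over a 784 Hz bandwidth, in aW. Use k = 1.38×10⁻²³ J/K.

3.14 aW

P_n = kTB = 1.38×10⁻²³ × 290 × 7.84×10² = 3.14×10⁻¹⁸ W = 3.14 aW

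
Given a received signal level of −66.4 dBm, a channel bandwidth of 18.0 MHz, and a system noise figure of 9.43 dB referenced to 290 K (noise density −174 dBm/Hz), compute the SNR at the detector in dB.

Noise floor: N = −174 + 10 log₁₀(B) + NF
10 log₁₀(1.80×10⁷) = 72.55 dB
N = −174 + 72.55 + 9.43 = −92.02 dBm
SNR = P_sig − N = −66.4 − (−92.02) = 25.62 dB → 25.6 dB

25.6 dB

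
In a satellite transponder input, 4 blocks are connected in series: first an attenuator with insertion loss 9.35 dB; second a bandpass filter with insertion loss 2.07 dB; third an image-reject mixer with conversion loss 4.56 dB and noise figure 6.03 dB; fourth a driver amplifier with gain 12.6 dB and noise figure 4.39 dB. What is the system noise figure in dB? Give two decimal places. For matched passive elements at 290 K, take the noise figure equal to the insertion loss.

20.96 dB

Convert to linear (a loss of L dB is a gain of −L dB): F_i = 10^(NF_i/10), G_i = 10^(G_i,dB/10)
  Stage 1: F_1 = 10^(9.35/10) = 8.610, G_1 = 10^(−9.35/10) = 0.1161
  Stage 2: F_2 = 10^(2.07/10) = 1.611, G_2 = 10^(−2.07/10) = 0.6209
  Stage 3: F_3 = 10^(6.03/10) = 4.009, G_3 = 10^(−4.56/10) = 0.3499
  Stage 4: F_4 = 10^(4.39/10) = 2.748, G_4 = 10^(12.6/10) = 18.20
Friis cascade:
  F = 8.610 + (1.611 − 1)/0.1161 + (4.009 − 1)/0.07211 + (2.748 − 1)/0.02523 = 124.9
NF = 10 log₁₀(124.9) = 20.96 dB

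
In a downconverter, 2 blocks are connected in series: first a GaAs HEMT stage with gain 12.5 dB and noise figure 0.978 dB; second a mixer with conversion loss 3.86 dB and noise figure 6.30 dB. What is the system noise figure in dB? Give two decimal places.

1.57 dB

Convert to linear (a loss of L dB is a gain of −L dB): F_i = 10^(NF_i/10), G_i = 10^(G_i,dB/10)
  Stage 1: F_1 = 10^(0.978/10) = 1.253, G_1 = 10^(12.5/10) = 17.78
  Stage 2: F_2 = 10^(6.30/10) = 4.266, G_2 = 10^(−3.86/10) = 0.4111
Friis cascade:
  F = 1.253 + (4.266 − 1)/17.78 = 1.436
NF = 10 log₁₀(1.436) = 1.57 dB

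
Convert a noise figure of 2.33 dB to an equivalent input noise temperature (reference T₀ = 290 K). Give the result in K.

206 K

F = 10^(2.33/10) = 1.71002
T_e = (F − 1)·T₀ = (1.71002 − 1) × 290 = 206 K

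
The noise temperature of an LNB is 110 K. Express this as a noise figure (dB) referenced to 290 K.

F = 1 + T_e/T₀ = 1 + 110/290 = 1.37931
NF = 10 log₁₀(1.37931) = 1.40 dB

1.40 dB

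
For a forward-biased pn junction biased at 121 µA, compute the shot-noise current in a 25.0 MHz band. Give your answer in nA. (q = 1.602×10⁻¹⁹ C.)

I_n = √(2qI·B)
2qI·B = 2 × 1.602×10⁻¹⁹ × 1.21×10⁻⁴ × 2.50×10⁷ = 9.69×10⁻¹⁶ A²
I_n = √(9.69×10⁻¹⁶) = 3.11×10⁻⁸ A = 31.1 nA

31.1 nA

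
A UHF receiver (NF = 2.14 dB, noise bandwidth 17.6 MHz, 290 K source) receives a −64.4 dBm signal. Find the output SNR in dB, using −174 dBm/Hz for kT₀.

Noise floor: N = −174 + 10 log₁₀(B) + NF
10 log₁₀(1.76×10⁷) = 72.46 dB
N = −174 + 72.46 + 2.14 = −99.40 dBm
SNR = P_sig − N = −64.4 − (−99.40) = 35.00 dB → 35.0 dB

35.0 dB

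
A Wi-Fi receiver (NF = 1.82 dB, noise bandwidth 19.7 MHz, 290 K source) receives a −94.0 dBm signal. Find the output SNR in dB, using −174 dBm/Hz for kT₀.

5.2 dB

Noise floor: N = −174 + 10 log₁₀(B) + NF
10 log₁₀(1.97×10⁷) = 72.94 dB
N = −174 + 72.94 + 1.82 = −99.24 dBm
SNR = P_sig − N = −94.0 − (−99.24) = 5.24 dB → 5.2 dB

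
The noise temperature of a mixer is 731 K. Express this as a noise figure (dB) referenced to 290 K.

5.47 dB

F = 1 + T_e/T₀ = 1 + 731/290 = 3.52069
NF = 10 log₁₀(3.52069) = 5.47 dB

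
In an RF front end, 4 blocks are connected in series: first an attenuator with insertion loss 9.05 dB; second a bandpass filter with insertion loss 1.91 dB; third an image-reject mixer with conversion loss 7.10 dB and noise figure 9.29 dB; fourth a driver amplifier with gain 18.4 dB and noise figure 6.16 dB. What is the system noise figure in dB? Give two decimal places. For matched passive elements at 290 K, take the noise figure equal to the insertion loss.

Convert to linear (a loss of L dB is a gain of −L dB): F_i = 10^(NF_i/10), G_i = 10^(G_i,dB/10)
  Stage 1: F_1 = 10^(9.05/10) = 8.035, G_1 = 10^(−9.05/10) = 0.1245
  Stage 2: F_2 = 10^(1.91/10) = 1.552, G_2 = 10^(−1.91/10) = 0.6442
  Stage 3: F_3 = 10^(9.29/10) = 8.492, G_3 = 10^(−7.10/10) = 0.1950
  Stage 4: F_4 = 10^(6.16/10) = 4.130, G_4 = 10^(18.4/10) = 69.18
Friis cascade:
  F = 8.035 + (1.552 − 1)/0.1245 + (8.492 − 1)/0.08017 + (4.130 − 1)/0.01563 = 306.2
NF = 10 log₁₀(306.2) = 24.86 dB

24.86 dB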